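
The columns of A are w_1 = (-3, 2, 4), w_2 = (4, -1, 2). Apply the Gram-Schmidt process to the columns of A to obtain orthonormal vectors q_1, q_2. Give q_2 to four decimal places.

q_2 = (0.7602, -0.1319, 0.6361)

w_1 = (-3, 2, 4); ‖w_1‖ = 5.3852, so q_1 = (-0.5571, 0.3714, 0.7428).
q_1·w_2 = (-0.5571)·4 + 0.3714·(-1) + 0.7428·2 = -1.1142.
u_2 = w_2 + 1.1142·q_1 = (3.3793, -0.5862, 2.8276).
‖u_2‖ = 4.4451, so q_2 = (0.7602, -0.1319, 0.6361).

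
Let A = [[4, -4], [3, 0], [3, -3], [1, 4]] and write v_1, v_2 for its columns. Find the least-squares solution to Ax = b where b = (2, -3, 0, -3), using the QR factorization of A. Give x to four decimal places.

x = (-0.5875, -0.7887)

q_1 = v_1/‖v_1‖ = (4, 3, 3, 1)/5.9161 = (0.6761, 0.5071, 0.5071, 0.1690).
r_{12} = q_1·v_2 = -3.5496.
u_2 = v_2 + 3.5496·q_1 = (-1.6000, 1.8000, -1.2000, 4.6000).
‖u_2‖ = 5.3292, so q_2 = (-0.3002, 0.3378, -0.2252, 0.8632).
Qᵀb = (-0.6761, -4.2033).
Back-substitute: x_2 = -4.2033/5.3292 = -0.7887.
x_1 = (-0.6761 + 3.5496·(-0.7887))/5.9161 = -0.5875.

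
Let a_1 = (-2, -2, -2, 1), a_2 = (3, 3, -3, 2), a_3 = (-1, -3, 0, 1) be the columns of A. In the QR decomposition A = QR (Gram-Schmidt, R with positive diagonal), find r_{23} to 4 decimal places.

a_1 = (-2, -2, -2, 1); ‖a_1‖ = 3.6056, so e_1 = (-0.5547, -0.5547, -0.5547, 0.2774).
e_1·a_2 = (-0.5547)·3 + (-0.5547)·3 + (-0.5547)·(-3) + 0.2774·2 = -1.1094.
u_2 = a_2 + 1.1094·e_1 = (2.3846, 2.3846, -3.6154, 2.3077).
‖u_2‖ = 5.4561, so e_2 = (0.4371, 0.4371, -0.6626, 0.4230).
r_{23} = e_2·a_3 = -1.3253.

r_{23} = -1.3253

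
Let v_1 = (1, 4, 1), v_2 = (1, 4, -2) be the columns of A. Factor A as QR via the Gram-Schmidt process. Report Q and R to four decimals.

Q = [[0.2357, 0.0572], [0.9428, 0.2287], [0.2357, -0.9718]], R = [[4.2426, 3.5355], [0.0000, 2.9155]]

q_1 = v_1/‖v_1‖ = (1, 4, 1)/4.2426 = (0.2357, 0.9428, 0.2357).
r_{12} = q_1·v_2 = 3.5355.
u_2 = v_2 − 3.5355·q_1 = (0.1667, 0.6667, -2.8333).
‖u_2‖ = 2.9155, so q_2 = (0.0572, 0.2287, -0.9718).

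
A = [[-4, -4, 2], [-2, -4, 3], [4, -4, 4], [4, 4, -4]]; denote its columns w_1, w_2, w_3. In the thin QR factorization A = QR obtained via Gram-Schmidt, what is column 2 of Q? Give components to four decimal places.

e_2 = (-0.2961, -0.4230, -0.8036, 0.2961)

w_1 = (-4, -2, 4, 4); ‖w_1‖ = 7.2111, so e_1 = (-0.5547, -0.2774, 0.5547, 0.5547).
e_1·w_2 = (-0.5547)·(-4) + (-0.2774)·(-4) + 0.5547·(-4) + 0.5547·4 = 3.3282.
u_2 = w_2 − 3.3282·e_1 = (-2.1538, -3.0769, -5.8462, 2.1538).
‖u_2‖ = 7.2748, so e_2 = (-0.2961, -0.4230, -0.8036, 0.2961).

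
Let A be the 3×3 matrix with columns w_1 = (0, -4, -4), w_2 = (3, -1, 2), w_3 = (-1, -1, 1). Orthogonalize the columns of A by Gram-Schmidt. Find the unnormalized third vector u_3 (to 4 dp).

u_3 = (-1.0000, -1.0000, 1.0000)

q_1 = w_1/‖w_1‖ = (0, -4, -4)/5.6569 = (0.0000, -0.7071, -0.7071).
r_{12} = q_1·w_2 = -0.7071.
u_2 = w_2 + 0.7071·q_1 = (3.0000, -1.5000, 1.5000).
‖u_2‖ = 3.6742, so q_2 = (0.8165, -0.4082, 0.4082).
r_{13} = q_1·w_3 = 0.0000; r_{23} = q_2·w_3 = 0.0000.
u_3 = w_3 + 0.0000·q_1 + 0.0000·q_2 = (-1.0000, -1.0000, 1.0000).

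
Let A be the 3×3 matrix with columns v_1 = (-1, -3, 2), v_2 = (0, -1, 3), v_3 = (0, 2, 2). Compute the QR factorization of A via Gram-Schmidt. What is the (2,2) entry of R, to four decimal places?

r_{22} = 2.0529

q_1 = v_1/‖v_1‖ = (-1, -3, 2)/3.7417 = (-0.2673, -0.8018, 0.5345).
r_{12} = q_1·v_2 = 2.4054.
u_2 = v_2 − 2.4054·q_1 = (0.6429, 0.9286, 1.7143).
r_{22} = ‖u_2‖ = 2.0529.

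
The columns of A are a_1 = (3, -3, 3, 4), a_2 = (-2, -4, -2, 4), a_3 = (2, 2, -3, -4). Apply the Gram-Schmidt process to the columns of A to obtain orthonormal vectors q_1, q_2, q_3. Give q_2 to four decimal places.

q_2 = (-0.5341, -0.4942, -0.5341, 0.4304)

a_1 = (3, -3, 3, 4); ‖a_1‖ = 6.5574, so q_1 = (0.4575, -0.4575, 0.4575, 0.6100).
q_1·a_2 = 0.4575·(-2) + (-0.4575)·(-4) + 0.4575·(-2) + 0.6100·4 = 2.4400.
u_2 = a_2 − 2.4400·q_1 = (-3.1163, -2.8837, -3.1163, 2.5116).
‖u_2‖ = 5.8349, so q_2 = (-0.5341, -0.4942, -0.5341, 0.4304).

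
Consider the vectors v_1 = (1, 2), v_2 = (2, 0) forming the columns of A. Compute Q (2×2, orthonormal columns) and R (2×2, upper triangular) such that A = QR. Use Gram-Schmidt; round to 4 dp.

v_1 = (1, 2); ‖v_1‖ = 2.2361, so q_1 = (0.4472, 0.8944).
q_1·v_2 = 0.4472·2 + 0.8944·0 = 0.8944.
u_2 = v_2 − 0.8944·q_1 = (1.6000, -0.8000).
‖u_2‖ = 1.7889, so q_2 = (0.8944, -0.4472).

Q = [[0.4472, 0.8944], [0.8944, -0.4472]], R = [[2.2361, 0.8944], [0.0000, 1.7889]]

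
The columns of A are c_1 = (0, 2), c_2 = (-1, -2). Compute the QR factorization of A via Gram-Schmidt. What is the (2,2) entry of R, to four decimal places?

c_1 = (0, 2); ‖c_1‖ = 2.0000, so q_1 = (0.0000, 1.0000).
q_1·c_2 = 0.0000·(-1) + 1.0000·(-2) = -2.0000.
u_2 = c_2 + 2.0000·q_1 = (-1.0000, 0.0000).
r_{22} = ‖u_2‖ = 1.0000.

r_{22} = 1.0000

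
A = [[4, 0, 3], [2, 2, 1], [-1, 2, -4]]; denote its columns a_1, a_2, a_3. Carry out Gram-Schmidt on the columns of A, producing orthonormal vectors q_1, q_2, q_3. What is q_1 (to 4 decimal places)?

q_1 = (0.8729, 0.4364, -0.2182)

q_1 = a_1/‖a_1‖ = (4, 2, -1)/4.5826 = (0.8729, 0.4364, -0.2182).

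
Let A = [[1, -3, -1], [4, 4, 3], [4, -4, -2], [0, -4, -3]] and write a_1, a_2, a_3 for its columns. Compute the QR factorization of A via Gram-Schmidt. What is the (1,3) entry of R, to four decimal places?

r_{13} = 0.5222

a_1 = (1, 4, 4, 0); ‖a_1‖ = 5.7446, so e_1 = (0.1741, 0.6963, 0.6963, 0.0000).
r_{13} = e_1·a_3 = 0.5222.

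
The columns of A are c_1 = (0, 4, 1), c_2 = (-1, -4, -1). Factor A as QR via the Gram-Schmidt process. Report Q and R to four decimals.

Q = [[0.0000, -1.0000], [0.9701, 0.0000], [0.2425, 0.0000]], R = [[4.1231, -4.1231], [0.0000, 1.0000]]

c_1 = (0, 4, 1); ‖c_1‖ = 4.1231, so q_1 = (0.0000, 0.9701, 0.2425).
q_1·c_2 = 0.0000·(-1) + 0.9701·(-4) + 0.2425·(-1) = -4.1231.
u_2 = c_2 + 4.1231·q_1 = (-1.0000, 0.0000, 0.0000).
‖u_2‖ = 1.0000, so q_2 = (-1.0000, 0.0000, 0.0000).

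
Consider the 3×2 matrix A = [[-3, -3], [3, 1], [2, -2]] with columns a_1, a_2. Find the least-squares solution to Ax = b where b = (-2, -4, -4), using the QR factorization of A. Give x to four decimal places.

x = (-1.1311, 1.3607)

e_1 = a_1/‖a_1‖ = (-3, 3, 2)/4.6904 = (-0.6396, 0.6396, 0.4264).
r_{12} = e_1·a_2 = 1.7056.
u_2 = a_2 − 1.7056·e_1 = (-1.9091, -0.0909, -2.7273).
‖u_2‖ = 3.3303, so e_2 = (-0.5732, -0.0273, -0.8189).
Qᵀb = (-2.9848, 4.5314).
Back-substitute: x_2 = 4.5314/3.3303 = 1.3607.
x_1 = (-2.9848 − 1.7056·1.3607)/4.6904 = -1.1311.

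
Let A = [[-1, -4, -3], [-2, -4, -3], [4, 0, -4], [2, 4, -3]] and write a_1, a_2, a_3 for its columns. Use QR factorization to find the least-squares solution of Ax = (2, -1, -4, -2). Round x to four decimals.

a_1 = (-1, -2, 4, 2); ‖a_1‖ = 5.0000, so q_1 = (-0.2000, -0.4000, 0.8000, 0.4000).
q_1·a_2 = (-0.2000)·(-4) + (-0.4000)·(-4) + 0.8000·0 + 0.4000·4 = 4.0000.
u_2 = a_2 − 4.0000·q_1 = (-3.2000, -2.4000, -3.2000, 2.4000).
‖u_2‖ = 5.6569, so q_2 = (-0.5657, -0.4243, -0.5657, 0.4243).
q_1·a_3 = (-0.2000)·(-3) + (-0.4000)·(-3) + 0.8000·(-4) + 0.4000·(-3) = -2.6000; q_2·a_3 = (-0.5657)·(-3) + (-0.4243)·(-3) + (-0.5657)·(-4) + 0.4243·(-3) = 3.9598.
u_3 = a_3 + 2.6000·q_1 − 3.9598·q_2 = (-1.2800, -2.3600, 0.3200, -3.6400).
‖u_3‖ = 4.5343, so q_3 = (-0.2823, -0.5205, 0.0706, -0.8028).
Qᵀb = (-4.0000, 0.7071, 1.2791).
Back-substitute: x_3 = 1.2791/4.5343 = 0.2821.
x_2 = (0.7071 − 3.9598·0.2821)/5.6569 = -0.0725.
x_1 = (-4.0000 − 4.0000·(-0.0725) + 2.6000·0.2821)/5.0000 = -0.5953.

x = (-0.5953, -0.0725, 0.2821)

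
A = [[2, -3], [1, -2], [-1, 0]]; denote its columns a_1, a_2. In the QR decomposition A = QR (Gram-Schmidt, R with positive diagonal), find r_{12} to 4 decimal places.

r_{12} = -3.2660

q_1 = a_1/‖a_1‖ = (2, 1, -1)/2.4495 = (0.8165, 0.4082, -0.4082).
r_{12} = q_1·a_2 = -3.2660.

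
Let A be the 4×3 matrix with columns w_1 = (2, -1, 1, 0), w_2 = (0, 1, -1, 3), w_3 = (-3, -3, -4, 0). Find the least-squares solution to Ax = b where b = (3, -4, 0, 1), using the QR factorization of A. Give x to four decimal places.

x = (2.4475, 0.3011, 0.5833)

e_1 = w_1/‖w_1‖ = (2, -1, 1, 0)/2.4495 = (0.8165, -0.4082, 0.4082, 0.0000).
r_{12} = e_1·w_2 = -0.8165.
u_2 = w_2 + 0.8165·e_1 = (0.6667, 0.6667, -0.6667, 3.0000).
‖u_2‖ = 3.2146, so e_2 = (0.2074, 0.2074, -0.2074, 0.9333).
r_{13} = e_1·w_3 = -2.8577; r_{23} = e_2·w_3 = -0.4148.
u_3 = w_3 + 2.8577·e_1 + 0.4148·e_2 = (-0.5806, -4.0806, -2.9194, 0.3871).
‖u_3‖ = 5.0657, so e_3 = (-0.1146, -0.8055, -0.5763, 0.0764).
Qᵀb = (4.0825, 0.7259, 2.9547).
Back-substitute: x_3 = 2.9547/5.0657 = 0.5833.
x_2 = (0.7259 + 0.4148·0.5833)/3.2146 = 0.3011.
x_1 = (4.0825 + 0.8165·0.3011 + 2.8577·0.5833)/2.4495 = 2.4475.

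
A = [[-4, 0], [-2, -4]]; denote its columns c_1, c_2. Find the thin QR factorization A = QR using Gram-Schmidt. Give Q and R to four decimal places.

Q = [[-0.8944, 0.4472], [-0.4472, -0.8944]], R = [[4.4721, 1.7889], [0.0000, 3.5777]]

q_1 = c_1/‖c_1‖ = (-4, -2)/4.4721 = (-0.8944, -0.4472).
r_{12} = q_1·c_2 = 1.7889.
u_2 = c_2 − 1.7889·q_1 = (1.6000, -3.2000).
‖u_2‖ = 3.5777, so q_2 = (0.4472, -0.8944).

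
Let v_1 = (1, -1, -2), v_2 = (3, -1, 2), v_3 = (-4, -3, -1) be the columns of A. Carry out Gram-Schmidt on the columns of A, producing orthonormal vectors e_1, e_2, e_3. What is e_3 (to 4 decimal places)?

v_1 = (1, -1, -2); ‖v_1‖ = 2.4495, so e_1 = (0.4082, -0.4082, -0.8165).
e_1·v_2 = 0.4082·3 + (-0.4082)·(-1) + (-0.8165)·2 = 0.0000.
u_2 = v_2 + 0.0000·e_1 = (3.0000, -1.0000, 2.0000).
‖u_2‖ = 3.7417, so e_2 = (0.8018, -0.2673, 0.5345).
e_1·v_3 = 0.4082·(-4) + (-0.4082)·(-3) + (-0.8165)·(-1) = 0.4082; e_2·v_3 = 0.8018·(-4) + (-0.2673)·(-3) + 0.5345·(-1) = -2.9399.
u_3 = v_3 − 0.4082·e_1 + 2.9399·e_2 = (-1.8095, -3.6190, 0.9048).
‖u_3‖ = 4.1461, so e_3 = (-0.4364, -0.8729, 0.2182).

e_3 = (-0.4364, -0.8729, 0.2182)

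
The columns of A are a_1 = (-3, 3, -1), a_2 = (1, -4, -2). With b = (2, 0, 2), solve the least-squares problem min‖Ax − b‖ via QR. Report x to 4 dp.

x = (-0.8435, -0.6174)

a_1 = (-3, 3, -1); ‖a_1‖ = 4.3589, so e_1 = (-0.6882, 0.6882, -0.2294).
e_1·a_2 = (-0.6882)·1 + 0.6882·(-4) + (-0.2294)·(-2) = -2.9824.
u_2 = a_2 + 2.9824·e_1 = (-1.0526, -1.9474, -2.6842).
‖u_2‖ = 3.4793, so e_2 = (-0.3025, -0.5597, -0.7715).
Qᵀb = (-1.8353, -2.1481).
Back-substitute: x_2 = -2.1481/3.4793 = -0.6174.
x_1 = (-1.8353 + 2.9824·(-0.6174))/4.3589 = -0.8435.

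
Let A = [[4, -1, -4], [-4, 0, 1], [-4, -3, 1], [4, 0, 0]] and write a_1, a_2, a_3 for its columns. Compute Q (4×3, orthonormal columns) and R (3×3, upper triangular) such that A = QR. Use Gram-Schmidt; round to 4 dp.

a_1 = (4, -4, -4, 4); ‖a_1‖ = 8.0000, so e_1 = (0.5000, -0.5000, -0.5000, 0.5000).
e_1·a_2 = 0.5000·(-1) + (-0.5000)·0 + (-0.5000)·(-3) + 0.5000·0 = 1.0000.
u_2 = a_2 − 1.0000·e_1 = (-1.5000, 0.5000, -2.5000, -0.5000).
‖u_2‖ = 3.0000, so e_2 = (-0.5000, 0.1667, -0.8333, -0.1667).
e_1·a_3 = 0.5000·(-4) + (-0.5000)·1 + (-0.5000)·1 + 0.5000·0 = -3.0000; e_2·a_3 = (-0.5000)·(-4) + 0.1667·1 + (-0.8333)·1 + (-0.1667)·0 = 1.3333.
u_3 = a_3 + 3.0000·e_1 − 1.3333·e_2 = (-1.8333, -0.7222, 0.6111, 1.7222).
‖u_3‖ = 2.6874, so e_3 = (-0.6822, -0.2687, 0.2274, 0.6408).

Q = [[0.5000, -0.5000, -0.6822], [-0.5000, 0.1667, -0.2687], [-0.5000, -0.8333, 0.2274], [0.5000, -0.1667, 0.6408]], R = [[8.0000, 1.0000, -3.0000], [0.0000, 3.0000, 1.3333], [0.0000, 0.0000, 2.6874]]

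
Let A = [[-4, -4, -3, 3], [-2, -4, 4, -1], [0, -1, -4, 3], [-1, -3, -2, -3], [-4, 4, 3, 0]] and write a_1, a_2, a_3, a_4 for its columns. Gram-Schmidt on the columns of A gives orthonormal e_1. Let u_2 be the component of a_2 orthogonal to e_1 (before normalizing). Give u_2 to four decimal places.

e_1 = a_1/‖a_1‖ = (-4, -2, 0, -1, -4)/6.0828 = (-0.6576, -0.3288, 0.0000, -0.1644, -0.6576).
r_{12} = e_1·a_2 = 1.8084.
u_2 = a_2 − 1.8084·e_1 = (-2.8108, -3.4054, -1.0000, -2.7027, 5.1892).

u_2 = (-2.8108, -3.4054, -1.0000, -2.7027, 5.1892)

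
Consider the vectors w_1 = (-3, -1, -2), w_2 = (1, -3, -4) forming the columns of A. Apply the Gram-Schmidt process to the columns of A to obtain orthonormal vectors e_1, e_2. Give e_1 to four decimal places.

w_1 = (-3, -1, -2); ‖w_1‖ = 3.7417, so e_1 = (-0.8018, -0.2673, -0.5345).

e_1 = (-0.8018, -0.2673, -0.5345)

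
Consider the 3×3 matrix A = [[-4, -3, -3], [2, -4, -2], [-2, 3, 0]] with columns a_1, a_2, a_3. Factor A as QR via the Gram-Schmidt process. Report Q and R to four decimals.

Q = [[-0.8165, -0.5731, 0.0702], [0.4082, -0.6590, -0.6317], [-0.4082, 0.4871, -0.7720]], R = [[4.8990, -0.4082, 1.6330], [0.0000, 5.8166, 3.0373], [0.0000, 0.0000, 1.0528]]

a_1 = (-4, 2, -2); ‖a_1‖ = 4.8990, so q_1 = (-0.8165, 0.4082, -0.4082).
q_1·a_2 = (-0.8165)·(-3) + 0.4082·(-4) + (-0.4082)·3 = -0.4082.
u_2 = a_2 + 0.4082·q_1 = (-3.3333, -3.8333, 2.8333).
‖u_2‖ = 5.8166, so q_2 = (-0.5731, -0.6590, 0.4871).
q_1·a_3 = (-0.8165)·(-3) + 0.4082·(-2) + (-0.4082)·0 = 1.6330; q_2·a_3 = (-0.5731)·(-3) + (-0.6590)·(-2) + 0.4871·0 = 3.0373.
u_3 = a_3 − 1.6330·q_1 − 3.0373·q_2 = (0.0739, -0.6650, -0.8128).
‖u_3‖ = 1.0528, so q_3 = (0.0702, -0.6317, -0.7720).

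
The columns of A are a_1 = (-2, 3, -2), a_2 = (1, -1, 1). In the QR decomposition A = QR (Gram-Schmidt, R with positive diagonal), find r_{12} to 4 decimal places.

r_{12} = -1.6977

a_1 = (-2, 3, -2); ‖a_1‖ = 4.1231, so q_1 = (-0.4851, 0.7276, -0.4851).
r_{12} = q_1·a_2 = -1.6977.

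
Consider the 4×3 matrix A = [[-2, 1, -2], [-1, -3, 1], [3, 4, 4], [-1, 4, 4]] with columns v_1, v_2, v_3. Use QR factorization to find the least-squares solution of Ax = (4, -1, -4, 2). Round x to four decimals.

e_1 = v_1/‖v_1‖ = (-2, -1, 3, -1)/3.8730 = (-0.5164, -0.2582, 0.7746, -0.2582).
r_{12} = e_1·v_2 = 2.3238.
u_2 = v_2 − 2.3238·e_1 = (2.2000, -2.4000, 2.2000, 4.6000).
‖u_2‖ = 6.0498, so e_2 = (0.3636, -0.3967, 0.3636, 0.7604).
r_{13} = e_1·v_3 = 2.8402; r_{23} = e_2·v_3 = 3.3720.
u_3 = v_3 − 2.8402·e_1 − 3.3720·e_2 = (-1.7596, 3.0710, 0.5738, 2.1694).
‖u_3‖ = 4.1908, so e_3 = (-0.4199, 0.7328, 0.1369, 0.5177).
Qᵀb = (-5.4222, 1.9174, -1.9246).
Back-substitute: x_3 = -1.9246/4.1908 = -0.4592.
x_2 = (1.9174 − 3.3720·(-0.4592))/6.0498 = 0.5729.
x_1 = (-5.4222 − 2.3238·0.5729 − 2.8402·(-0.4592))/3.8730 = -1.4070.

x = (-1.4070, 0.5729, -0.4592)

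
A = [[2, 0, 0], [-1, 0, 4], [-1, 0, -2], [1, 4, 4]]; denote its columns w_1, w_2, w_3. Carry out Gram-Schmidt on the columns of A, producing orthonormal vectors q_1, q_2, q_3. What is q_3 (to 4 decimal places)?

q_3 = (0.1516, 0.8339, -0.5307, 0.0000)

w_1 = (2, -1, -1, 1); ‖w_1‖ = 2.6458, so q_1 = (0.7559, -0.3780, -0.3780, 0.3780).
q_1·w_2 = 0.7559·0 + (-0.3780)·0 + (-0.3780)·0 + 0.3780·4 = 1.5119.
u_2 = w_2 − 1.5119·q_1 = (-1.1429, 0.5714, 0.5714, 3.4286).
‖u_2‖ = 3.7033, so q_2 = (-0.3086, 0.1543, 0.1543, 0.9258).
q_1·w_3 = 0.7559·0 + (-0.3780)·4 + (-0.3780)·(-2) + 0.3780·4 = 0.7559; q_2·w_3 = (-0.3086)·0 + 0.1543·4 + 0.1543·(-2) + 0.9258·4 = 4.0119.
u_3 = w_3 − 0.7559·q_1 − 4.0119·q_2 = (0.6667, 3.6667, -2.3333, 0.0000).
‖u_3‖ = 4.3970, so q_3 = (0.1516, 0.8339, -0.5307, 0.0000).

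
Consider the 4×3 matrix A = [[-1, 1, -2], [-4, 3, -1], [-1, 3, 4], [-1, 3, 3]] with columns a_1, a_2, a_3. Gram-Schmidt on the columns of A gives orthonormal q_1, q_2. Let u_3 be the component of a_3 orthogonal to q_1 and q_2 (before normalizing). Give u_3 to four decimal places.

a_1 = (-1, -4, -1, -1); ‖a_1‖ = 4.3589, so q_1 = (-0.2294, -0.9177, -0.2294, -0.2294).
q_1·a_2 = (-0.2294)·1 + (-0.9177)·3 + (-0.2294)·3 + (-0.2294)·3 = -4.3589.
u_2 = a_2 + 4.3589·q_1 = (0.0000, -1.0000, 2.0000, 2.0000).
‖u_2‖ = 3.0000, so q_2 = (0.0000, -0.3333, 0.6667, 0.6667).
q_1·a_3 = (-0.2294)·(-2) + (-0.9177)·(-1) + (-0.2294)·4 + (-0.2294)·3 = -0.2294; q_2·a_3 = 0.0000·(-2) + (-0.3333)·(-1) + 0.6667·4 + 0.6667·3 = 5.0000.
u_3 = a_3 + 0.2294·q_1 − 5.0000·q_2 = (-2.0526, 0.4561, 0.6140, -0.3860).

u_3 = (-2.0526, 0.4561, 0.6140, -0.3860)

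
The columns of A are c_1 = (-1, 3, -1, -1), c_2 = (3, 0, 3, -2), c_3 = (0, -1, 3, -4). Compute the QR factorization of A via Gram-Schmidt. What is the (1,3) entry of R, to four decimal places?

e_1 = c_1/‖c_1‖ = (-1, 3, -1, -1)/3.4641 = (-0.2887, 0.8660, -0.2887, -0.2887).
r_{13} = e_1·c_3 = -0.5774.

r_{13} = -0.5774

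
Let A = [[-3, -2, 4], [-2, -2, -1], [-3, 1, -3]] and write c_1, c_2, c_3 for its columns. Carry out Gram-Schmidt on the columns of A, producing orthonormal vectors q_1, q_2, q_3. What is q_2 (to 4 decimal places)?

q_2 = (-0.4017, -0.5240, 0.7510)

c_1 = (-3, -2, -3); ‖c_1‖ = 4.6904, so q_1 = (-0.6396, -0.4264, -0.6396).
q_1·c_2 = (-0.6396)·(-2) + (-0.4264)·(-2) + (-0.6396)·1 = 1.4924.
u_2 = c_2 − 1.4924·q_1 = (-1.0455, -1.3636, 1.9545).
‖u_2‖ = 2.6024, so q_2 = (-0.4017, -0.5240, 0.7510).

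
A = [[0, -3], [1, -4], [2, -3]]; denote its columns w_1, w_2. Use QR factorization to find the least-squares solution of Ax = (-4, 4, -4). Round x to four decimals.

x = (-0.8000, 0.0000)

w_1 = (0, 1, 2); ‖w_1‖ = 2.2361, so e_1 = (0.0000, 0.4472, 0.8944).
e_1·w_2 = 0.0000·(-3) + 0.4472·(-4) + 0.8944·(-3) = -4.4721.
u_2 = w_2 + 4.4721·e_1 = (-3.0000, -2.0000, 1.0000).
‖u_2‖ = 3.7417, so e_2 = (-0.8018, -0.5345, 0.2673).
Qᵀb = (-1.7889, 0.0000).
Back-substitute: x_2 = 0.0000/3.7417 = 0.0000.
x_1 = (-1.7889 + 4.4721·0.0000)/2.2361 = -0.8000.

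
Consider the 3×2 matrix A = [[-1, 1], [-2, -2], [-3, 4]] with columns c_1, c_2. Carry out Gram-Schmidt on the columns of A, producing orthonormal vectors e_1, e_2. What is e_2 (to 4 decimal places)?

e_2 = (0.0916, -0.8424, 0.5311)

e_1 = c_1/‖c_1‖ = (-1, -2, -3)/3.7417 = (-0.2673, -0.5345, -0.8018).
r_{12} = e_1·c_2 = -2.4054.
u_2 = c_2 + 2.4054·e_1 = (0.3571, -3.2857, 2.0714).
‖u_2‖ = 3.9005, so e_2 = (0.0916, -0.8424, 0.5311).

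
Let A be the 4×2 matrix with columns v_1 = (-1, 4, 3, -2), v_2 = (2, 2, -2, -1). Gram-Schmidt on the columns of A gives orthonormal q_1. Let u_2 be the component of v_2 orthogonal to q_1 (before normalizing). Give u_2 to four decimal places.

q_1 = v_1/‖v_1‖ = (-1, 4, 3, -2)/5.4772 = (-0.1826, 0.7303, 0.5477, -0.3651).
r_{12} = q_1·v_2 = 0.3651.
u_2 = v_2 − 0.3651·q_1 = (2.0667, 1.7333, -2.2000, -0.8667).

u_2 = (2.0667, 1.7333, -2.2000, -0.8667)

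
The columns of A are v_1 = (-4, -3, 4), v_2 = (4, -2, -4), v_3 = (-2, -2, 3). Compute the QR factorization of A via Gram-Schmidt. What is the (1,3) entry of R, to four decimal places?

r_{13} = 4.0605

v_1 = (-4, -3, 4); ‖v_1‖ = 6.4031, so e_1 = (-0.6247, -0.4685, 0.6247).
r_{13} = e_1·v_3 = 4.0605.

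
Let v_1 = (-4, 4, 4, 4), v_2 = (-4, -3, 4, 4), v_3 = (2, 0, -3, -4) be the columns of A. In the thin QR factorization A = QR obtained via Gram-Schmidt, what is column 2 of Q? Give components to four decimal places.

q_1 = v_1/‖v_1‖ = (-4, 4, 4, 4)/8.0000 = (-0.5000, 0.5000, 0.5000, 0.5000).
r_{12} = q_1·v_2 = 4.5000.
u_2 = v_2 − 4.5000·q_1 = (-1.7500, -5.2500, 1.7500, 1.7500).
‖u_2‖ = 6.0622, so q_2 = (-0.2887, -0.8660, 0.2887, 0.2887).

q_2 = (-0.2887, -0.8660, 0.2887, 0.2887)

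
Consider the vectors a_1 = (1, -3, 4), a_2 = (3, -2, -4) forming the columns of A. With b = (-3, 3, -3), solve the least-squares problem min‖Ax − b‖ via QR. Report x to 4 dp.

a_1 = (1, -3, 4); ‖a_1‖ = 5.0990, so q_1 = (0.1961, -0.5883, 0.7845).
q_1·a_2 = 0.1961·3 + (-0.5883)·(-2) + 0.7845·(-4) = -1.3728.
u_2 = a_2 + 1.3728·q_1 = (3.2692, -2.8077, -2.9231).
‖u_2‖ = 5.2072, so q_2 = (0.6278, -0.5392, -0.5613).
Qᵀb = (-4.7068, -1.8170).
Back-substitute: x_2 = -1.8170/5.2072 = -0.3489.
x_1 = (-4.7068 + 1.3728·(-0.3489))/5.0990 = -1.0170.

x = (-1.0170, -0.3489)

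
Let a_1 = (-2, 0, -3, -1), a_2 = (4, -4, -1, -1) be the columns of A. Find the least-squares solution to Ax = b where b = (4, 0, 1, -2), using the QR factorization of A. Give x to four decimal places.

a_1 = (-2, 0, -3, -1); ‖a_1‖ = 3.7417, so q_1 = (-0.5345, 0.0000, -0.8018, -0.2673).
q_1·a_2 = (-0.5345)·4 + 0.0000·(-4) + (-0.8018)·(-1) + (-0.2673)·(-1) = -1.0690.
u_2 = a_2 + 1.0690·q_1 = (3.4286, -4.0000, -1.8571, -1.2857).
‖u_2‖ = 5.7321, so q_2 = (0.5981, -0.6978, -0.3240, -0.2243).
Qᵀb = (-2.4054, 2.5171).
Back-substitute: x_2 = 2.5171/5.7321 = 0.4391.
x_1 = (-2.4054 + 1.0690·0.4391)/3.7417 = -0.5174.

x = (-0.5174, 0.4391)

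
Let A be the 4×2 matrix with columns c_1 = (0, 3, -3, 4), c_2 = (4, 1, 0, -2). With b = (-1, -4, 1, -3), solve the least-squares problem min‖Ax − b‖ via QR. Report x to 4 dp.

c_1 = (0, 3, -3, 4); ‖c_1‖ = 5.8310, so e_1 = (0.0000, 0.5145, -0.5145, 0.6860).
e_1·c_2 = 0.0000·4 + 0.5145·1 + (-0.5145)·0 + 0.6860·(-2) = -0.8575.
u_2 = c_2 + 0.8575·e_1 = (4.0000, 1.4412, -0.4412, -1.4118).
‖u_2‖ = 4.5016, so e_2 = (0.8886, 0.3201, -0.0980, -0.3136).
Qᵀb = (-4.6305, -1.3263).
Back-substitute: x_2 = -1.3263/4.5016 = -0.2946.
x_1 = (-4.6305 + 0.8575·(-0.2946))/5.8310 = -0.8374.

x = (-0.8374, -0.2946)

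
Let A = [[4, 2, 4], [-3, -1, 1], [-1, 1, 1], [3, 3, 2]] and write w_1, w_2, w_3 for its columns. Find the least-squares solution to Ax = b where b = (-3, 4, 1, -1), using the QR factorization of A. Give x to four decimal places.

w_1 = (4, -3, -1, 3); ‖w_1‖ = 5.9161, so q_1 = (0.6761, -0.5071, -0.1690, 0.5071).
q_1·w_2 = 0.6761·2 + (-0.5071)·(-1) + (-0.1690)·1 + 0.5071·3 = 3.2116.
u_2 = w_2 − 3.2116·q_1 = (-0.1714, 0.6286, 1.5429, 1.3714).
‖u_2‖ = 2.1647, so q_2 = (-0.0792, 0.2904, 0.7128, 0.6336).
q_1·w_3 = 0.6761·4 + (-0.5071)·1 + (-0.1690)·1 + 0.5071·2 = 3.0426; q_2·w_3 = (-0.0792)·4 + 0.2904·1 + 0.7128·1 + 0.6336·2 = 1.9535.
u_3 = w_3 − 3.0426·q_1 − 1.9535·q_2 = (2.0976, 1.9756, 0.1220, -0.7805).
‖u_3‖ = 2.9878, so q_3 = (0.7020, 0.6612, 0.0408, -0.2612).
Qᵀb = (-4.7329, 1.4783, 0.8408).
Back-substitute: x_3 = 0.8408/2.9878 = 0.2814.
x_2 = (1.4783 − 1.9535·0.2814)/2.1647 = 0.4290.
x_1 = (-4.7329 − 3.2116·0.4290 − 3.0426·0.2814)/5.9161 = -1.1776.

x = (-1.1776, 0.4290, 0.2814)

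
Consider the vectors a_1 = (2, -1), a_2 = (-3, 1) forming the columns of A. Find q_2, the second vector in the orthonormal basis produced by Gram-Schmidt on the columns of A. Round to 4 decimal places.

a_1 = (2, -1); ‖a_1‖ = 2.2361, so q_1 = (0.8944, -0.4472).
q_1·a_2 = 0.8944·(-3) + (-0.4472)·1 = -3.1305.
u_2 = a_2 + 3.1305·q_1 = (-0.2000, -0.4000).
‖u_2‖ = 0.4472, so q_2 = (-0.4472, -0.8944).

q_2 = (-0.4472, -0.8944)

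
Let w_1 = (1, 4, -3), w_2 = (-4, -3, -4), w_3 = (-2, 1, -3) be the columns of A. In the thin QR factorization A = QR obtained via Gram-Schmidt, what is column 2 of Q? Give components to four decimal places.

e_1 = w_1/‖w_1‖ = (1, 4, -3)/5.0990 = (0.1961, 0.7845, -0.5883).
r_{12} = e_1·w_2 = -0.7845.
u_2 = w_2 + 0.7845·e_1 = (-3.8462, -2.3846, -4.4615).
‖u_2‖ = 6.3549, so e_2 = (-0.6052, -0.3752, -0.7021).

e_2 = (-0.6052, -0.3752, -0.7021)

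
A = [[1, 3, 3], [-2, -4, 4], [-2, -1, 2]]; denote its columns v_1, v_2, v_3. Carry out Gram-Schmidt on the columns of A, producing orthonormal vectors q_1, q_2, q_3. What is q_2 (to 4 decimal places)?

v_1 = (1, -2, -2); ‖v_1‖ = 3.0000, so q_1 = (0.3333, -0.6667, -0.6667).
q_1·v_2 = 0.3333·3 + (-0.6667)·(-4) + (-0.6667)·(-1) = 4.3333.
u_2 = v_2 − 4.3333·q_1 = (1.5556, -1.1111, 1.8889).
‖u_2‖ = 2.6874, so q_2 = (0.5788, -0.4134, 0.7029).

q_2 = (0.5788, -0.4134, 0.7029)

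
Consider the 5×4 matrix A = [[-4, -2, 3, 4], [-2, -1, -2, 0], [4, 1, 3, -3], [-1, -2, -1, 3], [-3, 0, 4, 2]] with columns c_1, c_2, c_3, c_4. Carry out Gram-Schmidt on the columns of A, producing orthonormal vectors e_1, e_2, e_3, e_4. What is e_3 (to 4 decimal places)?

e_3 = (0.4820, -0.3483, 0.6586, 0.0215, 0.4605)

c_1 = (-4, -2, 4, -1, -3); ‖c_1‖ = 6.7823, so e_1 = (-0.5898, -0.2949, 0.5898, -0.1474, -0.4423).
e_1·c_2 = (-0.5898)·(-2) + (-0.2949)·(-1) + 0.5898·1 + (-0.1474)·(-2) + (-0.4423)·0 = 2.3591.
u_2 = c_2 − 2.3591·e_1 = (-0.6087, -0.3043, -0.3913, -1.6522, 1.0435).
‖u_2‖ = 2.1059, so e_2 = (-0.2890, -0.1445, -0.1858, -0.7845, 0.4955).
e_1·c_3 = (-0.5898)·3 + (-0.2949)·(-2) + 0.5898·3 + (-0.1474)·(-1) + (-0.4423)·4 = -1.0321; e_2·c_3 = (-0.2890)·3 + (-0.1445)·(-2) + (-0.1858)·3 + (-0.7845)·(-1) + 0.4955·4 = 1.6310.
u_3 = c_3 + 1.0321·e_1 − 1.6310·e_2 = (2.8627, -2.0686, 3.9118, 0.1275, 2.7353).
‖u_3‖ = 5.9392, so e_3 = (0.4820, -0.3483, 0.6586, 0.0215, 0.4605).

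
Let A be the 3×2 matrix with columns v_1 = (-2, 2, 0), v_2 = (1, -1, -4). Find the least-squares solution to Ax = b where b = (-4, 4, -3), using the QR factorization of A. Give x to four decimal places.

v_1 = (-2, 2, 0); ‖v_1‖ = 2.8284, so e_1 = (-0.7071, 0.7071, 0.0000).
e_1·v_2 = (-0.7071)·1 + 0.7071·(-1) + 0.0000·(-4) = -1.4142.
u_2 = v_2 + 1.4142·e_1 = (0.0000, 0.0000, -4.0000).
‖u_2‖ = 4.0000, so e_2 = (0.0000, 0.0000, -1.0000).
Qᵀb = (5.6569, 3.0000).
Back-substitute: x_2 = 3.0000/4.0000 = 0.7500.
x_1 = (5.6569 + 1.4142·0.7500)/2.8284 = 2.3750.

x = (2.3750, 0.7500)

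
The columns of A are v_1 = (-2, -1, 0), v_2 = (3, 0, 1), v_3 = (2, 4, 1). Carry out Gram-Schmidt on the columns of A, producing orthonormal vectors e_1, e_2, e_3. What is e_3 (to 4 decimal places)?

v_1 = (-2, -1, 0); ‖v_1‖ = 2.2361, so e_1 = (-0.8944, -0.4472, 0.0000).
e_1·v_2 = (-0.8944)·3 + (-0.4472)·0 + 0.0000·1 = -2.6833.
u_2 = v_2 + 2.6833·e_1 = (0.6000, -1.2000, 1.0000).
‖u_2‖ = 1.6733, so e_2 = (0.3586, -0.7171, 0.5976).
e_1·v_3 = (-0.8944)·2 + (-0.4472)·4 + 0.0000·1 = -3.5777; e_2·v_3 = 0.3586·2 + (-0.7171)·4 + 0.5976·1 = -1.5538.
u_3 = v_3 + 3.5777·e_1 + 1.5538·e_2 = (-0.6429, 1.2857, 1.9286).
‖u_3‖ = 2.4054, so e_3 = (-0.2673, 0.5345, 0.8018).

e_3 = (-0.2673, 0.5345, 0.8018)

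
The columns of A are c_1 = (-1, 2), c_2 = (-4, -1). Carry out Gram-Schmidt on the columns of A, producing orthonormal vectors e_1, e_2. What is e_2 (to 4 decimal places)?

e_2 = (-0.8944, -0.4472)

c_1 = (-1, 2); ‖c_1‖ = 2.2361, so e_1 = (-0.4472, 0.8944).
e_1·c_2 = (-0.4472)·(-4) + 0.8944·(-1) = 0.8944.
u_2 = c_2 − 0.8944·e_1 = (-3.6000, -1.8000).
‖u_2‖ = 4.0249, so e_2 = (-0.8944, -0.4472).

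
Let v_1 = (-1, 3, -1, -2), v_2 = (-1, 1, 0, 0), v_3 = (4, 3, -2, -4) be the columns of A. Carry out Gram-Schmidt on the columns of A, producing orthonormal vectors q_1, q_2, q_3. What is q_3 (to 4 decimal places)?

q_3 = (0.5976, 0.5976, 0.2390, 0.4781)

v_1 = (-1, 3, -1, -2); ‖v_1‖ = 3.8730, so q_1 = (-0.2582, 0.7746, -0.2582, -0.5164).
q_1·v_2 = (-0.2582)·(-1) + 0.7746·1 + (-0.2582)·0 + (-0.5164)·0 = 1.0328.
u_2 = v_2 − 1.0328·q_1 = (-0.7333, 0.2000, 0.2667, 0.5333).
‖u_2‖ = 0.9661, so q_2 = (-0.7591, 0.2070, 0.2760, 0.5521).
q_1·v_3 = (-0.2582)·4 + 0.7746·3 + (-0.2582)·(-2) + (-0.5164)·(-4) = 3.8730; q_2·v_3 = (-0.7591)·4 + 0.2070·3 + 0.2760·(-2) + 0.5521·(-4) = -5.1755.
u_3 = v_3 − 3.8730·q_1 + 5.1755·q_2 = (1.0714, 1.0714, 0.4286, 0.8571).
‖u_3‖ = 1.7928, so q_3 = (0.5976, 0.5976, 0.2390, 0.4781).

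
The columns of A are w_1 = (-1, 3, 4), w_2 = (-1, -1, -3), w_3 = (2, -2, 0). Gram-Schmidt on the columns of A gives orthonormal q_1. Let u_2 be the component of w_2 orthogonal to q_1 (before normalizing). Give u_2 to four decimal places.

u_2 = (-1.5385, 0.6154, -0.8462)

w_1 = (-1, 3, 4); ‖w_1‖ = 5.0990, so q_1 = (-0.1961, 0.5883, 0.7845).
q_1·w_2 = (-0.1961)·(-1) + 0.5883·(-1) + 0.7845·(-3) = -2.7456.
u_2 = w_2 + 2.7456·q_1 = (-1.5385, 0.6154, -0.8462).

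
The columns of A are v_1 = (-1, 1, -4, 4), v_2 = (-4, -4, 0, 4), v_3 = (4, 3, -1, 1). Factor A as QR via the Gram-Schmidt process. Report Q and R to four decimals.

Q = [[-0.1715, -0.5548, 0.6827], [0.1715, -0.7027, -0.0826], [-0.6860, 0.2959, 0.4087], [0.6860, 0.3329, 0.6001]], R = [[5.8310, 2.7440, 1.2005], [0.0000, 6.3616, -4.2904], [0.0000, 0.0000, 2.6742]]

v_1 = (-1, 1, -4, 4); ‖v_1‖ = 5.8310, so q_1 = (-0.1715, 0.1715, -0.6860, 0.6860).
q_1·v_2 = (-0.1715)·(-4) + 0.1715·(-4) + (-0.6860)·0 + 0.6860·4 = 2.7440.
u_2 = v_2 − 2.7440·q_1 = (-3.5294, -4.4706, 1.8824, 2.1176).
‖u_2‖ = 6.3616, so q_2 = (-0.5548, -0.7027, 0.2959, 0.3329).
q_1·v_3 = (-0.1715)·4 + 0.1715·3 + (-0.6860)·(-1) + 0.6860·1 = 1.2005; q_2·v_3 = (-0.5548)·4 + (-0.7027)·3 + 0.2959·(-1) + 0.3329·1 = -4.2904.
u_3 = v_3 − 1.2005·q_1 + 4.2904·q_2 = (1.8256, -0.2209, 1.0930, 1.6047).
‖u_3‖ = 2.6742, so q_3 = (0.6827, -0.0826, 0.4087, 0.6001).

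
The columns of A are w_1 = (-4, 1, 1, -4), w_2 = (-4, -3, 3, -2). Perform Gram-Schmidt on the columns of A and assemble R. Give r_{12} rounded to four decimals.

r_{12} = 4.1160

q_1 = w_1/‖w_1‖ = (-4, 1, 1, -4)/5.8310 = (-0.6860, 0.1715, 0.1715, -0.6860).
r_{12} = q_1·w_2 = 4.1160.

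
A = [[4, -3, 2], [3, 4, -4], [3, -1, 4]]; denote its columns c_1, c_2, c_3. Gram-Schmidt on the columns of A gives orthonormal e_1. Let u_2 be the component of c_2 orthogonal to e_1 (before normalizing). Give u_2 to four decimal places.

c_1 = (4, 3, 3); ‖c_1‖ = 5.8310, so e_1 = (0.6860, 0.5145, 0.5145).
e_1·c_2 = 0.6860·(-3) + 0.5145·4 + 0.5145·(-1) = -0.5145.
u_2 = c_2 + 0.5145·e_1 = (-2.6471, 4.2647, -0.7353).

u_2 = (-2.6471, 4.2647, -0.7353)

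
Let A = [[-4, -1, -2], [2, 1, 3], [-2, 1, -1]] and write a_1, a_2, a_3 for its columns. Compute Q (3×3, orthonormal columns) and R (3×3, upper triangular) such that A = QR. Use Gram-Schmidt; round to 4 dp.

Q = [[-0.8165, -0.2182, 0.5345], [0.4082, 0.4364, 0.8018], [-0.4082, 0.8729, -0.2673]], R = [[4.8990, 0.8165, 3.2660], [0.0000, 1.5275, 0.8729], [0.0000, 0.0000, 1.6036]]

e_1 = a_1/‖a_1‖ = (-4, 2, -2)/4.8990 = (-0.8165, 0.4082, -0.4082).
r_{12} = e_1·a_2 = 0.8165.
u_2 = a_2 − 0.8165·e_1 = (-0.3333, 0.6667, 1.3333).
‖u_2‖ = 1.5275, so e_2 = (-0.2182, 0.4364, 0.8729).
r_{13} = e_1·a_3 = 3.2660; r_{23} = e_2·a_3 = 0.8729.
u_3 = a_3 − 3.2660·e_1 − 0.8729·e_2 = (0.8571, 1.2857, -0.4286).
‖u_3‖ = 1.6036, so e_3 = (0.5345, 0.8018, -0.2673).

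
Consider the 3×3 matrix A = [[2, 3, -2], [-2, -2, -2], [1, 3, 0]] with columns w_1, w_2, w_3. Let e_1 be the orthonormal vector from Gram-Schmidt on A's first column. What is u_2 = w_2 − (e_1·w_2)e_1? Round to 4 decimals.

u_2 = (0.1111, 0.8889, 1.5556)

w_1 = (2, -2, 1); ‖w_1‖ = 3.0000, so e_1 = (0.6667, -0.6667, 0.3333).
e_1·w_2 = 0.6667·3 + (-0.6667)·(-2) + 0.3333·3 = 4.3333.
u_2 = w_2 − 4.3333·e_1 = (0.1111, 0.8889, 1.5556).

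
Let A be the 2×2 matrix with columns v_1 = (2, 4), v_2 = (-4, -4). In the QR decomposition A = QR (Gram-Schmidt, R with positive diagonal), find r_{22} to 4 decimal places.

r_{22} = 1.7889

q_1 = v_1/‖v_1‖ = (2, 4)/4.4721 = (0.4472, 0.8944).
r_{12} = q_1·v_2 = -5.3666.
u_2 = v_2 + 5.3666·q_1 = (-1.6000, 0.8000).
r_{22} = ‖u_2‖ = 1.7889.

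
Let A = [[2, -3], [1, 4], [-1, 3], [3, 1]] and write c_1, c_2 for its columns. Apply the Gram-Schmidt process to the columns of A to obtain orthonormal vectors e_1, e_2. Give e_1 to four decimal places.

e_1 = c_1/‖c_1‖ = (2, 1, -1, 3)/3.8730 = (0.5164, 0.2582, -0.2582, 0.7746).

e_1 = (0.5164, 0.2582, -0.2582, 0.7746)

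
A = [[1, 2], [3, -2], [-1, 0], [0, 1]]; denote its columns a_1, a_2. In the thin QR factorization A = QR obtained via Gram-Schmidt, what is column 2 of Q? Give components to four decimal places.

e_2 = (0.8605, -0.3310, -0.1324, 0.3640)

a_1 = (1, 3, -1, 0); ‖a_1‖ = 3.3166, so e_1 = (0.3015, 0.9045, -0.3015, 0.0000).
e_1·a_2 = 0.3015·2 + 0.9045·(-2) + (-0.3015)·0 + 0.0000·1 = -1.2060.
u_2 = a_2 + 1.2060·e_1 = (2.3636, -0.9091, -0.3636, 1.0000).
‖u_2‖ = 2.7469, so e_2 = (0.8605, -0.3310, -0.1324, 0.3640).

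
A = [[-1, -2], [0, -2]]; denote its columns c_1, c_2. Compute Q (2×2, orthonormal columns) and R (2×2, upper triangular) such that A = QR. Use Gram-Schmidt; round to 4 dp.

q_1 = c_1/‖c_1‖ = (-1, 0)/1.0000 = (-1.0000, 0.0000).
r_{12} = q_1·c_2 = 2.0000.
u_2 = c_2 − 2.0000·q_1 = (0.0000, -2.0000).
‖u_2‖ = 2.0000, so q_2 = (0.0000, -1.0000).

Q = [[-1.0000, 0.0000], [0.0000, -1.0000]], R = [[1.0000, 2.0000], [0.0000, 2.0000]]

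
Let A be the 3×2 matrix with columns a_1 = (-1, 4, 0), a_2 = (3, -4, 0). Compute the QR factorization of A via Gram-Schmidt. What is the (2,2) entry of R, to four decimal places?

a_1 = (-1, 4, 0); ‖a_1‖ = 4.1231, so q_1 = (-0.2425, 0.9701, 0.0000).
q_1·a_2 = (-0.2425)·3 + 0.9701·(-4) + 0.0000·0 = -4.6082.
u_2 = a_2 + 4.6082·q_1 = (1.8824, 0.4706, 0.0000).
r_{22} = ‖u_2‖ = 1.9403.

r_{22} = 1.9403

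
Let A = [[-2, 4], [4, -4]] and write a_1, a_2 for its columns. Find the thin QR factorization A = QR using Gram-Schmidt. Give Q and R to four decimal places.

Q = [[-0.4472, 0.8944], [0.8944, 0.4472]], R = [[4.4721, -5.3666], [0.0000, 1.7889]]

a_1 = (-2, 4); ‖a_1‖ = 4.4721, so q_1 = (-0.4472, 0.8944).
q_1·a_2 = (-0.4472)·4 + 0.8944·(-4) = -5.3666.
u_2 = a_2 + 5.3666·q_1 = (1.6000, 0.8000).
‖u_2‖ = 1.7889, so q_2 = (0.8944, 0.4472).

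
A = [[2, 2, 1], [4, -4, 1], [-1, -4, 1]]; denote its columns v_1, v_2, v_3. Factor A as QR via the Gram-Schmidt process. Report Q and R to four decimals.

Q = [[0.4364, 0.4811, 0.7603], [0.8729, -0.4314, -0.2281], [-0.2182, -0.7632, 0.6082]], R = [[4.5826, -1.7457, 1.0911], [0.0000, 5.7404, -0.7134], [0.0000, 0.0000, 1.1404]]

v_1 = (2, 4, -1); ‖v_1‖ = 4.5826, so q_1 = (0.4364, 0.8729, -0.2182).
q_1·v_2 = 0.4364·2 + 0.8729·(-4) + (-0.2182)·(-4) = -1.7457.
u_2 = v_2 + 1.7457·q_1 = (2.7619, -2.4762, -4.3810).
‖u_2‖ = 5.7404, so q_2 = (0.4811, -0.4314, -0.7632).
q_1·v_3 = 0.4364·1 + 0.8729·1 + (-0.2182)·1 = 1.0911; q_2·v_3 = 0.4811·1 + (-0.4314)·1 + (-0.7632)·1 = -0.7134.
u_3 = v_3 − 1.0911·q_1 + 0.7134·q_2 = (0.8671, -0.2601, 0.6936).
‖u_3‖ = 1.1404, so q_3 = (0.7603, -0.2281, 0.6082).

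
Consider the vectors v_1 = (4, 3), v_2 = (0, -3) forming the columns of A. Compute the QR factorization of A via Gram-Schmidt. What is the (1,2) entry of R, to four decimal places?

r_{12} = -1.8000

v_1 = (4, 3); ‖v_1‖ = 5.0000, so q_1 = (0.8000, 0.6000).
r_{12} = q_1·v_2 = -1.8000.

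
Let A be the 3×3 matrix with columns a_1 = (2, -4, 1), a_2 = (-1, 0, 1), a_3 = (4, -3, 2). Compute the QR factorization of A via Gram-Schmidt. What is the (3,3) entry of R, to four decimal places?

q_1 = a_1/‖a_1‖ = (2, -4, 1)/4.5826 = (0.4364, -0.8729, 0.2182).
r_{12} = q_1·a_2 = -0.2182.
u_2 = a_2 + 0.2182·q_1 = (-0.9048, -0.1905, 1.0476).
‖u_2‖ = 1.3973, so q_2 = (-0.6475, -0.1363, 0.7498).
r_{13} = q_1·a_3 = 4.8008; r_{23} = q_2·a_3 = -0.6816.
u_3 = a_3 − 4.8008·q_1 + 0.6816·q_2 = (1.4634, 1.0976, 1.4634).
r_{33} = ‖u_3‖ = 2.3426.

r_{33} = 2.3426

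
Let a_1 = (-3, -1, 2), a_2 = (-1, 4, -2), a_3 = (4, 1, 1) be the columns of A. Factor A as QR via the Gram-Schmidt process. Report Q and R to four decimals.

Q = [[-0.8018, -0.4726, 0.3658], [-0.2673, 0.8311, 0.4878], [0.5345, -0.2933, 0.7926]], R = [[3.7417, -1.3363, -2.9399], [0.0000, 4.3834, -1.3525], [0.0000, 0.0000, 2.7437]]

q_1 = a_1/‖a_1‖ = (-3, -1, 2)/3.7417 = (-0.8018, -0.2673, 0.5345).
r_{12} = q_1·a_2 = -1.3363.
u_2 = a_2 + 1.3363·q_1 = (-2.0714, 3.6429, -1.2857).
‖u_2‖ = 4.3834, so q_2 = (-0.4726, 0.8311, -0.2933).
r_{13} = q_1·a_3 = -2.9399; r_{23} = q_2·a_3 = -1.3525.
u_3 = a_3 + 2.9399·q_1 + 1.3525·q_2 = (1.0037, 1.3383, 2.1747).
‖u_3‖ = 2.7437, so q_3 = (0.3658, 0.4878, 0.7926).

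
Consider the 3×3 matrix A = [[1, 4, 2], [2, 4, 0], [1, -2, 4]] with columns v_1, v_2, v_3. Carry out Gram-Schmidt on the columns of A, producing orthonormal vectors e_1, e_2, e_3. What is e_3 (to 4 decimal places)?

e_3 = (0.7428, -0.5571, 0.3714)

v_1 = (1, 2, 1); ‖v_1‖ = 2.4495, so e_1 = (0.4082, 0.8165, 0.4082).
e_1·v_2 = 0.4082·4 + 0.8165·4 + 0.4082·(-2) = 4.0825.
u_2 = v_2 − 4.0825·e_1 = (2.3333, 0.6667, -3.6667).
‖u_2‖ = 4.3970, so e_2 = (0.5307, 0.1516, -0.8339).
e_1·v_3 = 0.4082·2 + 0.8165·0 + 0.4082·4 = 2.4495; e_2·v_3 = 0.5307·2 + 0.1516·0 + (-0.8339)·4 = -2.2743.
u_3 = v_3 − 2.4495·e_1 + 2.2743·e_2 = (2.2069, -1.6552, 1.1034).
‖u_3‖ = 2.9711, so e_3 = (0.7428, -0.5571, 0.3714).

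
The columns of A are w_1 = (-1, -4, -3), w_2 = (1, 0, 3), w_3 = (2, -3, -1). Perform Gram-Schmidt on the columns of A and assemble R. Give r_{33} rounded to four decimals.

e_1 = w_1/‖w_1‖ = (-1, -4, -3)/5.0990 = (-0.1961, -0.7845, -0.5883).
r_{12} = e_1·w_2 = -1.9612.
u_2 = w_2 + 1.9612·e_1 = (0.6154, -1.5385, 1.8462).
‖u_2‖ = 2.4807, so e_2 = (0.2481, -0.6202, 0.7442).
r_{13} = e_1·w_3 = 2.5495; r_{23} = e_2·w_3 = 1.6125.
u_3 = w_3 − 2.5495·e_1 − 1.6125·e_2 = (2.1000, 0.0000, -0.7000).
r_{33} = ‖u_3‖ = 2.2136.

r_{33} = 2.2136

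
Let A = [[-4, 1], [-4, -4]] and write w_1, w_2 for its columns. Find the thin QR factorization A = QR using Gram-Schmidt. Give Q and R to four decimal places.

w_1 = (-4, -4); ‖w_1‖ = 5.6569, so e_1 = (-0.7071, -0.7071).
e_1·w_2 = (-0.7071)·1 + (-0.7071)·(-4) = 2.1213.
u_2 = w_2 − 2.1213·e_1 = (2.5000, -2.5000).
‖u_2‖ = 3.5355, so e_2 = (0.7071, -0.7071).

Q = [[-0.7071, 0.7071], [-0.7071, -0.7071]], R = [[5.6569, 2.1213], [0.0000, 3.5355]]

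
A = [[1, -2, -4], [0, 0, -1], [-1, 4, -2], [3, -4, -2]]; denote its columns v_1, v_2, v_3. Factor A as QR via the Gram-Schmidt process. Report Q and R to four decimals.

Q = [[0.3015, -0.1421, -0.9113], [0.0000, 0.0000, -0.2563], [-0.3015, 0.9239, -0.2278], [0.9045, 0.3553, 0.2278]], R = [[3.3166, -5.4272, -2.4121], [0.0000, 2.5584, -1.9899], [0.0000, 0.0000, 3.9016]]

e_1 = v_1/‖v_1‖ = (1, 0, -1, 3)/3.3166 = (0.3015, 0.0000, -0.3015, 0.9045).
r_{12} = e_1·v_2 = -5.4272.
u_2 = v_2 + 5.4272·e_1 = (-0.3636, 0.0000, 2.3636, 0.9091).
‖u_2‖ = 2.5584, so e_2 = (-0.1421, 0.0000, 0.9239, 0.3553).
r_{13} = e_1·v_3 = -2.4121; r_{23} = e_2·v_3 = -1.9899.
u_3 = v_3 + 2.4121·e_1 + 1.9899·e_2 = (-3.5556, -1.0000, -0.8889, 0.8889).
‖u_3‖ = 3.9016, so e_3 = (-0.9113, -0.2563, -0.2278, 0.2278).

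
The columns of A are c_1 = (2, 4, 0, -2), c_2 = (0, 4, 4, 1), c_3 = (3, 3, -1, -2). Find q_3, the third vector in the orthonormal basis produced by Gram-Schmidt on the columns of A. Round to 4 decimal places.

q_3 = (0.8662, -0.2131, 0.1031, 0.4400)

c_1 = (2, 4, 0, -2); ‖c_1‖ = 4.8990, so q_1 = (0.4082, 0.8165, 0.0000, -0.4082).
q_1·c_2 = 0.4082·0 + 0.8165·4 + 0.0000·4 + (-0.4082)·1 = 2.8577.
u_2 = c_2 − 2.8577·q_1 = (-1.1667, 1.6667, 4.0000, 2.1667).
‖u_2‖ = 4.9833, so q_2 = (-0.2341, 0.3345, 0.8027, 0.4348).
q_1·c_3 = 0.4082·3 + 0.8165·3 + 0.0000·(-1) + (-0.4082)·(-2) = 4.4907; q_2·c_3 = (-0.2341)·3 + 0.3345·3 + 0.8027·(-1) + 0.4348·(-2) = -1.3712.
u_3 = c_3 − 4.4907·q_1 + 1.3712·q_2 = (0.8456, -0.2081, 0.1007, 0.4295).
‖u_3‖ = 0.9762, so q_3 = (0.8662, -0.2131, 0.1031, 0.4400).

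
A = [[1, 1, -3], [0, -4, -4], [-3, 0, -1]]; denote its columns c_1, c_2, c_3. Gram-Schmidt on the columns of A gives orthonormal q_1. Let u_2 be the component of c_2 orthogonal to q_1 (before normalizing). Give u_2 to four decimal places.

c_1 = (1, 0, -3); ‖c_1‖ = 3.1623, so q_1 = (0.3162, 0.0000, -0.9487).
q_1·c_2 = 0.3162·1 + 0.0000·(-4) + (-0.9487)·0 = 0.3162.
u_2 = c_2 − 0.3162·q_1 = (0.9000, -4.0000, 0.3000).

u_2 = (0.9000, -4.0000, 0.3000)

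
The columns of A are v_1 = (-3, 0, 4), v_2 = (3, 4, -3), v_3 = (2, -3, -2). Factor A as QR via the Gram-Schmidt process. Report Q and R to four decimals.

v_1 = (-3, 0, 4); ‖v_1‖ = 5.0000, so q_1 = (-0.6000, 0.0000, 0.8000).
q_1·v_2 = (-0.6000)·3 + 0.0000·4 + 0.8000·(-3) = -4.2000.
u_2 = v_2 + 4.2000·q_1 = (0.4800, 4.0000, 0.3600).
‖u_2‖ = 4.0447, so q_2 = (0.1187, 0.9889, 0.0890).
q_1·v_3 = (-0.6000)·2 + 0.0000·(-3) + 0.8000·(-2) = -2.8000; q_2·v_3 = 0.1187·2 + 0.9889·(-3) + 0.0890·(-2) = -2.9075.
u_3 = v_3 + 2.8000·q_1 + 2.9075·q_2 = (0.6650, -0.1247, 0.4988).
‖u_3‖ = 0.8406, so q_3 = (0.7911, -0.1483, 0.5934).

Q = [[-0.6000, 0.1187, 0.7911], [0.0000, 0.9889, -0.1483], [0.8000, 0.0890, 0.5934]], R = [[5.0000, -4.2000, -2.8000], [0.0000, 4.0447, -2.9075], [0.0000, 0.0000, 0.8406]]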